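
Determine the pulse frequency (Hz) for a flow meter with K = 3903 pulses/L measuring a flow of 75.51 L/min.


Frequency = K * Q / 60 (converting L/min to L/s).
f = 3903 * 75.51 / 60
f = 294715.53 / 60
f = 4911.93 Hz

4911.93 Hz


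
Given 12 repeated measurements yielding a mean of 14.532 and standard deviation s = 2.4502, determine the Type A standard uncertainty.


The standard uncertainty for Type A evaluation is u = s / sqrt(n).
u = 2.4502 / sqrt(12)
u = 2.4502 / 3.4641
u = 0.7073

0.7073


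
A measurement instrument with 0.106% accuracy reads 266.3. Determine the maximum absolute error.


Absolute error = (accuracy% / 100) * reading.
Error = (0.106 / 100) * 266.3
Error = 0.00106 * 266.3
Error = 0.2823

0.2823


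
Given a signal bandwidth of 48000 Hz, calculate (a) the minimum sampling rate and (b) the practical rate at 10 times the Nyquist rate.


By Nyquist theorem, fs_min = 2 * fmax.
fs_min = 2 * 48000 = 96000 Hz
Practical rate = 10 * fs_min = 10 * 96000 = 960000 Hz

fs_min = 96000 Hz, fs_practical = 960000 Hz


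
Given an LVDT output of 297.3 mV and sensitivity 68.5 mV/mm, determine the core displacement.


Displacement = Vout / sensitivity.
d = 297.3 / 68.5
d = 4.34 mm

4.34 mm


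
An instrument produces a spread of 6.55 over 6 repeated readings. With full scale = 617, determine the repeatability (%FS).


Repeatability = (spread / full scale) * 100%.
R = (6.55 / 617) * 100
R = 1.062 %FS

1.062 %FS


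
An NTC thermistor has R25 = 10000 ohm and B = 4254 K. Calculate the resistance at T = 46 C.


NTC thermistor equation: Rt = R25 * exp(B * (1/T - 1/T25)).
T in Kelvin: 319.15 K, T25 = 298.15 K
1/T - 1/T25 = 1/319.15 - 1/298.15 = -0.00022069
B * (1/T - 1/T25) = 4254 * -0.00022069 = -0.9388
Rt = 10000 * exp(-0.9388) = 3910.9 ohm

3910.9 ohm


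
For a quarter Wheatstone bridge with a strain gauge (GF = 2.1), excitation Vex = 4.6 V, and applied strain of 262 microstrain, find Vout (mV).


Quarter bridge output: Vout = (GF * epsilon * Vex) / 4.
Vout = (2.1 * 262e-6 * 4.6) / 4
Vout = 0.00253092 / 4 V
Vout = 0.00063273 V = 0.6327 mV

0.6327 mV


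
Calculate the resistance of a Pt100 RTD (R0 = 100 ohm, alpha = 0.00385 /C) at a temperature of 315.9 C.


The RTD equation: Rt = R0 * (1 + alpha * T).
Rt = 100 * (1 + 0.00385 * 315.9)
Rt = 100 * (1 + 1.216215)
Rt = 100 * 2.216215
Rt = 221.621 ohm

221.621 ohm


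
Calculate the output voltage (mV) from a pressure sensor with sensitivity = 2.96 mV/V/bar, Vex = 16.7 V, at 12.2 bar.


Output = sensitivity * Vex * P.
Vout = 2.96 * 16.7 * 12.2
Vout = 49.432 * 12.2
Vout = 603.07 mV

603.07 mV


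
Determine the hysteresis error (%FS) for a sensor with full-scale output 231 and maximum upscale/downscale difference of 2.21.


Hysteresis = (max difference / full scale) * 100%.
H = (2.21 / 231) * 100
H = 0.957 %FS

0.957 %FS


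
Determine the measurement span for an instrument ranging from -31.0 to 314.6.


Span = upper range - lower range.
Span = 314.6 - (-31.0)
Span = 345.6

345.6


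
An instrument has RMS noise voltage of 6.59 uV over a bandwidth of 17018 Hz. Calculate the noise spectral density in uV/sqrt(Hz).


Noise spectral density = Vrms / sqrt(BW).
NSD = 6.59 / sqrt(17018)
NSD = 6.59 / 130.4531
NSD = 0.0505 uV/sqrt(Hz)

0.0505 uV/sqrt(Hz)


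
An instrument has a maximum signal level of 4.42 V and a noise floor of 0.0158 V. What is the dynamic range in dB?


Dynamic range = 20 * log10(Vmax / Vnoise).
DR = 20 * log10(4.42 / 0.0158)
DR = 20 * log10(279.75)
DR = 48.94 dB

48.94 dB


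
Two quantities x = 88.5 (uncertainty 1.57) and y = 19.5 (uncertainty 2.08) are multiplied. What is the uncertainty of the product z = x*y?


For a product z = x*y, the relative uncertainty is:
uz/z = sqrt((ux/x)^2 + (uy/y)^2)
Relative uncertainties: ux/x = 1.57/88.5 = 0.01774
uy/y = 2.08/19.5 = 0.106667
z = 88.5 * 19.5 = 1725.8
uz = 1725.8 * sqrt(0.01774^2 + 0.106667^2) = 186.608

186.608


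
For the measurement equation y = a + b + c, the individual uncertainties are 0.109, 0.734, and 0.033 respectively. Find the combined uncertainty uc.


For a sum of independent quantities, uc = sqrt(u1^2 + u2^2 + u3^2).
uc = sqrt(0.109^2 + 0.734^2 + 0.033^2)
uc = sqrt(0.011881 + 0.538756 + 0.001089)
uc = 0.7428

0.7428


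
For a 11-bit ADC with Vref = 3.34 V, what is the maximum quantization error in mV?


The maximum quantization error is +/- LSB/2.
LSB = Vref / 2^n = 3.34 / 2048 = 0.00163086 V
Max error = LSB / 2 = 0.00163086 / 2 = 0.00081543 V
Max error = 0.8154 mV

0.8154 mV


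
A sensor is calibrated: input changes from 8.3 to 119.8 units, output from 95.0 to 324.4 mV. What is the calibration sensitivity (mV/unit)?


Sensitivity = (y2 - y1) / (x2 - x1).
S = (324.4 - 95.0) / (119.8 - 8.3)
S = 229.4 / 111.5
S = 2.0574 mV/unit

2.0574 mV/unit


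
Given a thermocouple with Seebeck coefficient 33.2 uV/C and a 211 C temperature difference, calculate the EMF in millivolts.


The thermocouple output V = sensitivity * dT.
V = 33.2 uV/C * 211 C
V = 7005.2 uV
V = 7.005 mV

7.005 mV


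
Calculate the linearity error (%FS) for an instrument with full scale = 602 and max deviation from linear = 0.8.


Linearity error = (max deviation / full scale) * 100%.
Linearity = (0.8 / 602) * 100
Linearity = 0.133 %FS

0.133 %FS


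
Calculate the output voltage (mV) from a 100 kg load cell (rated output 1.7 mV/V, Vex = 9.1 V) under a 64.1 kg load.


Vout = rated_output * Vex * (load / capacity).
Vout = 1.7 * 9.1 * (64.1 / 100)
Vout = 1.7 * 9.1 * 0.641
Vout = 9.916 mV

9.916 mV


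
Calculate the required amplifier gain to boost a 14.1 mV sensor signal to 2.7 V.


Gain = Vout / Vin (converting to same units).
G = 2.7 V / 14.1 mV
G = 2700.0 mV / 14.1 mV
G = 191.49

191.49


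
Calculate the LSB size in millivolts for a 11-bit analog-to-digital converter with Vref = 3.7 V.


The resolution (LSB) of an ADC is Vref / 2^n.
LSB = 3.7 / 2^11
LSB = 3.7 / 2048
LSB = 0.00180664 V = 1.80664062 mV

1.80664062 mV


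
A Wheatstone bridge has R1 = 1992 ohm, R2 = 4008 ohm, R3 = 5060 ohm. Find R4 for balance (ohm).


At balance: R1*R4 = R2*R3, so R4 = R2*R3/R1.
R4 = 4008 * 5060 / 1992
R4 = 20280480 / 1992
R4 = 10180.96 ohm

10180.96 ohm


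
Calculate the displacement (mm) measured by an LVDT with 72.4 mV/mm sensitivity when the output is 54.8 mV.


Displacement = Vout / sensitivity.
d = 54.8 / 72.4
d = 0.757 mm

0.757 mm


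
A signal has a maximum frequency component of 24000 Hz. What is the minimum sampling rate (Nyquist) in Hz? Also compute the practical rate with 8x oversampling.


By Nyquist theorem, fs_min = 2 * fmax.
fs_min = 2 * 24000 = 48000 Hz
Practical rate = 8 * fs_min = 8 * 48000 = 384000 Hz

fs_min = 48000 Hz, fs_practical = 384000 Hz


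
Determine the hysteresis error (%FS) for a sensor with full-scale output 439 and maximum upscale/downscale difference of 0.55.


Hysteresis = (max difference / full scale) * 100%.
H = (0.55 / 439) * 100
H = 0.125 %FS

0.125 %FS


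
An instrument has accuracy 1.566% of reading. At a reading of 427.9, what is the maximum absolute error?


Absolute error = (accuracy% / 100) * reading.
Error = (1.566 / 100) * 427.9
Error = 0.01566 * 427.9
Error = 6.7009

6.7009


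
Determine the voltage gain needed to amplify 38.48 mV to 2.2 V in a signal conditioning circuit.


Gain = Vout / Vin (converting to same units).
G = 2.2 V / 38.48 mV
G = 2200.0 mV / 38.48 mV
G = 57.17

57.17


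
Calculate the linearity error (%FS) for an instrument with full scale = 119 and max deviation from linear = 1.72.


Linearity error = (max deviation / full scale) * 100%.
Linearity = (1.72 / 119) * 100
Linearity = 1.445 %FS

1.445 %FS


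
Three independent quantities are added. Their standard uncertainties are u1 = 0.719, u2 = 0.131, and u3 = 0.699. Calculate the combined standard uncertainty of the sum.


For a sum of independent quantities, uc = sqrt(u1^2 + u2^2 + u3^2).
uc = sqrt(0.719^2 + 0.131^2 + 0.699^2)
uc = sqrt(0.516961 + 0.017161 + 0.488601)
uc = 1.0113

1.0113


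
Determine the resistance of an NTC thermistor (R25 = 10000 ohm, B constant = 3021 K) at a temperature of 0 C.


NTC thermistor equation: Rt = R25 * exp(B * (1/T - 1/T25)).
T in Kelvin: 273.15 K, T25 = 298.15 K
1/T - 1/T25 = 1/273.15 - 1/298.15 = 0.00030698
B * (1/T - 1/T25) = 3021 * 0.00030698 = 0.9274
Rt = 10000 * exp(0.9274) = 25278.6 ohm

25278.6 ohm


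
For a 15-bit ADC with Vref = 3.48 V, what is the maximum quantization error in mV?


The maximum quantization error is +/- LSB/2.
LSB = Vref / 2^n = 3.48 / 32768 = 0.0001062 V
Max error = LSB / 2 = 0.0001062 / 2 = 5.31e-05 V
Max error = 0.0531 mV

0.0531 mV


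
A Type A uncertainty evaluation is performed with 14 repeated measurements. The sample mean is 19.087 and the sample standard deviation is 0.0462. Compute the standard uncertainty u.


The standard uncertainty for Type A evaluation is u = s / sqrt(n).
u = 0.0462 / sqrt(14)
u = 0.0462 / 3.7417
u = 0.0123

0.0123


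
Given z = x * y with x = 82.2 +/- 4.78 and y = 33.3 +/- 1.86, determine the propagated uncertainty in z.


For a product z = x*y, the relative uncertainty is:
uz/z = sqrt((ux/x)^2 + (uy/y)^2)
Relative uncertainties: ux/x = 4.78/82.2 = 0.058151
uy/y = 1.86/33.3 = 0.055856
z = 82.2 * 33.3 = 2737.3
uz = 2737.3 * sqrt(0.058151^2 + 0.055856^2) = 220.709

220.709


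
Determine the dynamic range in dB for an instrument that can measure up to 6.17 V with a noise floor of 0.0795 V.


Dynamic range = 20 * log10(Vmax / Vnoise).
DR = 20 * log10(6.17 / 0.0795)
DR = 20 * log10(77.61)
DR = 37.8 dB

37.8 dB


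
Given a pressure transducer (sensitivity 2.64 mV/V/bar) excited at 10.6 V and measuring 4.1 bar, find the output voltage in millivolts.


Output = sensitivity * Vex * P.
Vout = 2.64 * 10.6 * 4.1
Vout = 27.984 * 4.1
Vout = 114.73 mV

114.73 mV


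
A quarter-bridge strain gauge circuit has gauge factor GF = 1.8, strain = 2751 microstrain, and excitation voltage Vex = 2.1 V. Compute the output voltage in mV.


Quarter bridge output: Vout = (GF * epsilon * Vex) / 4.
Vout = (1.8 * 2751e-6 * 2.1) / 4
Vout = 0.01039878 / 4 V
Vout = 0.0025997 V = 2.5997 mV

2.5997 mV


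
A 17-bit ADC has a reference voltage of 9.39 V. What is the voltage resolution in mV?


The resolution (LSB) of an ADC is Vref / 2^n.
LSB = 9.39 / 2^17
LSB = 9.39 / 131072
LSB = 7.164e-05 V = 0.07164001 mV

0.07164001 mV


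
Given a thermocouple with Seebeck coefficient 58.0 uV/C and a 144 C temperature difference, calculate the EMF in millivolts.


The thermocouple output V = sensitivity * dT.
V = 58.0 uV/C * 144 C
V = 8352.0 uV
V = 8.352 mV

8.352 mV


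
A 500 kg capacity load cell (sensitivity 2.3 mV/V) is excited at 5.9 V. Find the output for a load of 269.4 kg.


Vout = rated_output * Vex * (load / capacity).
Vout = 2.3 * 5.9 * (269.4 / 500)
Vout = 2.3 * 5.9 * 0.5388
Vout = 7.312 mV

7.312 mV


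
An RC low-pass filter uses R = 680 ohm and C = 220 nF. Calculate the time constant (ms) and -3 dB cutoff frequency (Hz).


Time constant: tau = R * C.
tau = 680 * 2.20e-07 = 0.0001496 s
tau = 0.1496 ms
Cutoff frequency: fc = 1 / (2*pi*R*C).
fc = 1 / (2*pi*0.0001496) = 1063.87 Hz

tau = 0.1496 ms, fc = 1063.87 Hz


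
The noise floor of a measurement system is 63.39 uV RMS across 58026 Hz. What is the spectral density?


Noise spectral density = Vrms / sqrt(BW).
NSD = 63.39 / sqrt(58026)
NSD = 63.39 / 240.8859
NSD = 0.2632 uV/sqrt(Hz)

0.2632 uV/sqrt(Hz)


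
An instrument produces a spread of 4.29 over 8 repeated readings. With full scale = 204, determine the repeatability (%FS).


Repeatability = (spread / full scale) * 100%.
R = (4.29 / 204) * 100
R = 2.103 %FS

2.103 %FS


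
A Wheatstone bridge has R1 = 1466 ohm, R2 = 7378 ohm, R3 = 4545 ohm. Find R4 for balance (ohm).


At balance: R1*R4 = R2*R3, so R4 = R2*R3/R1.
R4 = 7378 * 4545 / 1466
R4 = 33533010 / 1466
R4 = 22873.81 ohm

22873.81 ohm


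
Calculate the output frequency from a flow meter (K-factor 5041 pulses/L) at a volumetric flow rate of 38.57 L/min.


Frequency = K * Q / 60 (converting L/min to L/s).
f = 5041 * 38.57 / 60
f = 194431.37 / 60
f = 3240.52 Hz

3240.52 Hz


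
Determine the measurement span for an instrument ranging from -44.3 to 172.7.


Span = upper range - lower range.
Span = 172.7 - (-44.3)
Span = 217.0

217.0


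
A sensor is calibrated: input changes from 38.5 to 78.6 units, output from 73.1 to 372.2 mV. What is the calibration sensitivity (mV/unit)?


Sensitivity = (y2 - y1) / (x2 - x1).
S = (372.2 - 73.1) / (78.6 - 38.5)
S = 299.1 / 40.1
S = 7.4589 mV/unit

7.4589 mV/unit


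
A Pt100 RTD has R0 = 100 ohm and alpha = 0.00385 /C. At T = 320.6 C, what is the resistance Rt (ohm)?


The RTD equation: Rt = R0 * (1 + alpha * T).
Rt = 100 * (1 + 0.00385 * 320.6)
Rt = 100 * (1 + 1.23431)
Rt = 100 * 2.23431
Rt = 223.431 ohm

223.431 ohm


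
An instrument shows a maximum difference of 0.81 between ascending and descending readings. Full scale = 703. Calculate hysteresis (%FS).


Hysteresis = (max difference / full scale) * 100%.
H = (0.81 / 703) * 100
H = 0.115 %FS

0.115 %FS


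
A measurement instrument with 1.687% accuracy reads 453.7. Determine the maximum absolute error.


Absolute error = (accuracy% / 100) * reading.
Error = (1.687 / 100) * 453.7
Error = 0.01687 * 453.7
Error = 7.6539

7.6539


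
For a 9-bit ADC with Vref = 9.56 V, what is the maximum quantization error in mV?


The maximum quantization error is +/- LSB/2.
LSB = Vref / 2^n = 9.56 / 512 = 0.01867188 V
Max error = LSB / 2 = 0.01867188 / 2 = 0.00933594 V
Max error = 9.3359 mV

9.3359 mV


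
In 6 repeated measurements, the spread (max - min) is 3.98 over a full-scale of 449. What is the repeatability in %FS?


Repeatability = (spread / full scale) * 100%.
R = (3.98 / 449) * 100
R = 0.886 %FS

0.886 %FS


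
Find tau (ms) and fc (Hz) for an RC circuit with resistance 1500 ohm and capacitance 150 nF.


Time constant: tau = R * C.
tau = 1500 * 1.50e-07 = 0.000225 s
tau = 0.225 ms
Cutoff frequency: fc = 1 / (2*pi*R*C).
fc = 1 / (2*pi*0.000225) = 707.36 Hz

tau = 0.225 ms, fc = 707.36 Hz


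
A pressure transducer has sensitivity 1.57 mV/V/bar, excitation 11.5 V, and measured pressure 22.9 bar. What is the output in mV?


Output = sensitivity * Vex * P.
Vout = 1.57 * 11.5 * 22.9
Vout = 18.055 * 22.9
Vout = 413.46 mV

413.46 mV


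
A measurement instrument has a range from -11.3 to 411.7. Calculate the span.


Span = upper range - lower range.
Span = 411.7 - (-11.3)
Span = 423.0

423.0


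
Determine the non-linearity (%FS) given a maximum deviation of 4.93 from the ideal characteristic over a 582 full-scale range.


Linearity error = (max deviation / full scale) * 100%.
Linearity = (4.93 / 582) * 100
Linearity = 0.847 %FS

0.847 %FS


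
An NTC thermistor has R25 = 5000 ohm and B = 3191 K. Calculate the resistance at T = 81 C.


NTC thermistor equation: Rt = R25 * exp(B * (1/T - 1/T25)).
T in Kelvin: 354.15 K, T25 = 298.15 K
1/T - 1/T25 = 1/354.15 - 1/298.15 = -0.00053035
B * (1/T - 1/T25) = 3191 * -0.00053035 = -1.6924
Rt = 5000 * exp(-1.6924) = 920.4 ohm

920.4 ohm


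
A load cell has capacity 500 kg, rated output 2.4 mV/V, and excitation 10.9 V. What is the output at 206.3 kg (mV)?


Vout = rated_output * Vex * (load / capacity).
Vout = 2.4 * 10.9 * (206.3 / 500)
Vout = 2.4 * 10.9 * 0.4126
Vout = 10.794 mV

10.794 mV


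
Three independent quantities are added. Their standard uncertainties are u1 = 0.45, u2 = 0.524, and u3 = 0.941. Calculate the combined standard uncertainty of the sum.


For a sum of independent quantities, uc = sqrt(u1^2 + u2^2 + u3^2).
uc = sqrt(0.45^2 + 0.524^2 + 0.941^2)
uc = sqrt(0.2025 + 0.274576 + 0.885481)
uc = 1.1673

1.1673


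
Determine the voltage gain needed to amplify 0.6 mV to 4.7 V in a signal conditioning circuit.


Gain = Vout / Vin (converting to same units).
G = 4.7 V / 0.6 mV
G = 4700.0 mV / 0.6 mV
G = 7833.33

7833.33


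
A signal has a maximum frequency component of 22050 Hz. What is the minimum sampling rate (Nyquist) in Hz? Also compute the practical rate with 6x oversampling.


By Nyquist theorem, fs_min = 2 * fmax.
fs_min = 2 * 22050 = 44100 Hz
Practical rate = 6 * fs_min = 6 * 44100 = 264600 Hz

fs_min = 44100 Hz, fs_practical = 264600 Hz


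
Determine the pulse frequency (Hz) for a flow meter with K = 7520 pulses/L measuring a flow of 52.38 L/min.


Frequency = K * Q / 60 (converting L/min to L/s).
f = 7520 * 52.38 / 60
f = 393897.6 / 60
f = 6564.96 Hz

6564.96 Hz


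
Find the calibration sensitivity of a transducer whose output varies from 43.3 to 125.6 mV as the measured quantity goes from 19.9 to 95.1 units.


Sensitivity = (y2 - y1) / (x2 - x1).
S = (125.6 - 43.3) / (95.1 - 19.9)
S = 82.3 / 75.2
S = 1.0944 mV/unit

1.0944 mV/unit


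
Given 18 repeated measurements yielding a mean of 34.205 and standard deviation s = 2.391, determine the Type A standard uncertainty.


The standard uncertainty for Type A evaluation is u = s / sqrt(n).
u = 2.391 / sqrt(18)
u = 2.391 / 4.2426
u = 0.5636

0.5636


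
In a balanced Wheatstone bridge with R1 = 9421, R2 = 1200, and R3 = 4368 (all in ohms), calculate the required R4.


At balance: R1*R4 = R2*R3, so R4 = R2*R3/R1.
R4 = 1200 * 4368 / 9421
R4 = 5241600 / 9421
R4 = 556.37 ohm

556.37 ohm


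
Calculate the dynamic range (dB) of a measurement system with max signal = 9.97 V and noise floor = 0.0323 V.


Dynamic range = 20 * log10(Vmax / Vnoise).
DR = 20 * log10(9.97 / 0.0323)
DR = 20 * log10(308.67)
DR = 49.79 dB

49.79 dB


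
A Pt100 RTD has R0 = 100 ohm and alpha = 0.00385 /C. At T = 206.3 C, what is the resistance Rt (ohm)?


The RTD equation: Rt = R0 * (1 + alpha * T).
Rt = 100 * (1 + 0.00385 * 206.3)
Rt = 100 * (1 + 0.794255)
Rt = 100 * 1.794255
Rt = 179.426 ohm

179.426 ohm


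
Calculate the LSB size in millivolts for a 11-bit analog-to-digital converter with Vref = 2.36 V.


The resolution (LSB) of an ADC is Vref / 2^n.
LSB = 2.36 / 2^11
LSB = 2.36 / 2048
LSB = 0.00115234 V = 1.15234375 mV

1.15234375 mV


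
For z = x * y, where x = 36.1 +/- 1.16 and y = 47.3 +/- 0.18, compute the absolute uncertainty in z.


For a product z = x*y, the relative uncertainty is:
uz/z = sqrt((ux/x)^2 + (uy/y)^2)
Relative uncertainties: ux/x = 1.16/36.1 = 0.032133
uy/y = 0.18/47.3 = 0.003805
z = 36.1 * 47.3 = 1707.5
uz = 1707.5 * sqrt(0.032133^2 + 0.003805^2) = 55.251

55.251


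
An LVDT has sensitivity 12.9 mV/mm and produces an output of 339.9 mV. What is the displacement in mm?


Displacement = Vout / sensitivity.
d = 339.9 / 12.9
d = 26.349 mm

26.349 mm


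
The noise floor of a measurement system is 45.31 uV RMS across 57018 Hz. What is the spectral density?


Noise spectral density = Vrms / sqrt(BW).
NSD = 45.31 / sqrt(57018)
NSD = 45.31 / 238.7844
NSD = 0.1898 uV/sqrt(Hz)

0.1898 uV/sqrt(Hz)


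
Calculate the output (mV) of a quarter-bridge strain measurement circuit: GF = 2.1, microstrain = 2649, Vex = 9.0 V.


Quarter bridge output: Vout = (GF * epsilon * Vex) / 4.
Vout = (2.1 * 2649e-6 * 9.0) / 4
Vout = 0.0500661 / 4 V
Vout = 0.01251653 V = 12.5165 mV

12.5165 mV


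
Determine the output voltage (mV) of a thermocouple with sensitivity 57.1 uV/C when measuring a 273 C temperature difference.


The thermocouple output V = sensitivity * dT.
V = 57.1 uV/C * 273 C
V = 15588.3 uV
V = 15.588 mV

15.588 mV


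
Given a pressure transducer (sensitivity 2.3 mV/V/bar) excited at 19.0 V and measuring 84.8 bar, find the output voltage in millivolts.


Output = sensitivity * Vex * P.
Vout = 2.3 * 19.0 * 84.8
Vout = 43.7 * 84.8
Vout = 3705.76 mV

3705.76 mV


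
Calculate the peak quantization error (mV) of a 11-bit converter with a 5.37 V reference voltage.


The maximum quantization error is +/- LSB/2.
LSB = Vref / 2^n = 5.37 / 2048 = 0.00262207 V
Max error = LSB / 2 = 0.00262207 / 2 = 0.00131104 V
Max error = 1.311 mV

1.311 mV


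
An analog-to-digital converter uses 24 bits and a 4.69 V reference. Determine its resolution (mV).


The resolution (LSB) of an ADC is Vref / 2^n.
LSB = 4.69 / 2^24
LSB = 4.69 / 16777216
LSB = 2.8e-07 V = 0.00027955 mV

0.00027955 mV


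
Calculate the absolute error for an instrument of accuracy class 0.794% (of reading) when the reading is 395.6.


Absolute error = (accuracy% / 100) * reading.
Error = (0.794 / 100) * 395.6
Error = 0.00794 * 395.6
Error = 3.1411

3.1411


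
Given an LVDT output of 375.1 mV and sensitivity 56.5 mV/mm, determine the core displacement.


Displacement = Vout / sensitivity.
d = 375.1 / 56.5
d = 6.639 mm

6.639 mm


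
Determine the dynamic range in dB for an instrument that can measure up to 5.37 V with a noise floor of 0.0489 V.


Dynamic range = 20 * log10(Vmax / Vnoise).
DR = 20 * log10(5.37 / 0.0489)
DR = 20 * log10(109.82)
DR = 40.81 dB

40.81 dB


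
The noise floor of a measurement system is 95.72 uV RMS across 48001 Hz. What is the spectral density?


Noise spectral density = Vrms / sqrt(BW).
NSD = 95.72 / sqrt(48001)
NSD = 95.72 / 219.0913
NSD = 0.4369 uV/sqrt(Hz)

0.4369 uV/sqrt(Hz)


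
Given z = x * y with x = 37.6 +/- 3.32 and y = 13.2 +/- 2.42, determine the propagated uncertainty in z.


For a product z = x*y, the relative uncertainty is:
uz/z = sqrt((ux/x)^2 + (uy/y)^2)
Relative uncertainties: ux/x = 3.32/37.6 = 0.088298
uy/y = 2.42/13.2 = 0.183333
z = 37.6 * 13.2 = 496.3
uz = 496.3 * sqrt(0.088298^2 + 0.183333^2) = 100.995

100.995


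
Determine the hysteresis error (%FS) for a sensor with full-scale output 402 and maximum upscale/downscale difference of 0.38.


Hysteresis = (max difference / full scale) * 100%.
H = (0.38 / 402) * 100
H = 0.095 %FS

0.095 %FS


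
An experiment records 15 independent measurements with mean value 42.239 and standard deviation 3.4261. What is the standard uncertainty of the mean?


The standard uncertainty for Type A evaluation is u = s / sqrt(n).
u = 3.4261 / sqrt(15)
u = 3.4261 / 3.873
u = 0.8846

0.8846


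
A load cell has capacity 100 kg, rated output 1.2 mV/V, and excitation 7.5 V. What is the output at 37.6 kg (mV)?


Vout = rated_output * Vex * (load / capacity).
Vout = 1.2 * 7.5 * (37.6 / 100)
Vout = 1.2 * 7.5 * 0.376
Vout = 3.384 mV

3.384 mV


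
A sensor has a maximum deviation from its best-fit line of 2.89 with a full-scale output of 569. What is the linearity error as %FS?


Linearity error = (max deviation / full scale) * 100%.
Linearity = (2.89 / 569) * 100
Linearity = 0.508 %FS

0.508 %FS


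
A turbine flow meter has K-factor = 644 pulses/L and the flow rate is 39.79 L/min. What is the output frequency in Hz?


Frequency = K * Q / 60 (converting L/min to L/s).
f = 644 * 39.79 / 60
f = 25624.76 / 60
f = 427.08 Hz

427.08 Hz


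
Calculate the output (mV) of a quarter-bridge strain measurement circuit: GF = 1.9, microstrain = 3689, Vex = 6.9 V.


Quarter bridge output: Vout = (GF * epsilon * Vex) / 4.
Vout = (1.9 * 3689e-6 * 6.9) / 4
Vout = 0.04836279 / 4 V
Vout = 0.0120907 V = 12.0907 mV

12.0907 mV


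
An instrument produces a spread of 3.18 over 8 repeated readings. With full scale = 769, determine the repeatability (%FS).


Repeatability = (spread / full scale) * 100%.
R = (3.18 / 769) * 100
R = 0.414 %FS

0.414 %FS


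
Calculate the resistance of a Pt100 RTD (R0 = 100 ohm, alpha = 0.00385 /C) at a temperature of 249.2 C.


The RTD equation: Rt = R0 * (1 + alpha * T).
Rt = 100 * (1 + 0.00385 * 249.2)
Rt = 100 * (1 + 0.95942)
Rt = 100 * 1.95942
Rt = 195.942 ohm

195.942 ohm


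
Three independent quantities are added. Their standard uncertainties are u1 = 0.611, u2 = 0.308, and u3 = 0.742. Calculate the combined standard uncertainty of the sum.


For a sum of independent quantities, uc = sqrt(u1^2 + u2^2 + u3^2).
uc = sqrt(0.611^2 + 0.308^2 + 0.742^2)
uc = sqrt(0.373321 + 0.094864 + 0.550564)
uc = 1.0093

1.0093


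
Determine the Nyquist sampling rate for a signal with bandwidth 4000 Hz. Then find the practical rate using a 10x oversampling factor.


By Nyquist theorem, fs_min = 2 * fmax.
fs_min = 2 * 4000 = 8000 Hz
Practical rate = 10 * fs_min = 10 * 8000 = 80000 Hz

fs_min = 8000 Hz, fs_practical = 80000 Hz


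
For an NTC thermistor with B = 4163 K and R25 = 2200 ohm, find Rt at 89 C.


NTC thermistor equation: Rt = R25 * exp(B * (1/T - 1/T25)).
T in Kelvin: 362.15 K, T25 = 298.15 K
1/T - 1/T25 = 1/362.15 - 1/298.15 = -0.00059273
B * (1/T - 1/T25) = 4163 * -0.00059273 = -2.4675
Rt = 2200 * exp(-2.4675) = 186.5 ohm

186.5 ohm


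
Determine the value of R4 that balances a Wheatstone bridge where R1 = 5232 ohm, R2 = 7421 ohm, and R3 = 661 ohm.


At balance: R1*R4 = R2*R3, so R4 = R2*R3/R1.
R4 = 7421 * 661 / 5232
R4 = 4905281 / 5232
R4 = 937.55 ohm

937.55 ohm


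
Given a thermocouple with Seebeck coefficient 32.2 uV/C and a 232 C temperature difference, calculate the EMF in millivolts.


The thermocouple output V = sensitivity * dT.
V = 32.2 uV/C * 232 C
V = 7470.4 uV
V = 7.47 mV

7.47 mV


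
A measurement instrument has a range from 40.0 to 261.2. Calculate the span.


Span = upper range - lower range.
Span = 261.2 - (40.0)
Span = 221.2

221.2


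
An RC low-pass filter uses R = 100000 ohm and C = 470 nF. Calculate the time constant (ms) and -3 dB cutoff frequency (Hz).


Time constant: tau = R * C.
tau = 100000 * 4.70e-07 = 0.047 s
tau = 47.0 ms
Cutoff frequency: fc = 1 / (2*pi*R*C).
fc = 1 / (2*pi*0.047) = 3.39 Hz

tau = 47.0 ms, fc = 3.39 Hz


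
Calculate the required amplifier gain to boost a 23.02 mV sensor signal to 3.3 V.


Gain = Vout / Vin (converting to same units).
G = 3.3 V / 23.02 mV
G = 3300.0 mV / 23.02 mV
G = 143.35

143.35


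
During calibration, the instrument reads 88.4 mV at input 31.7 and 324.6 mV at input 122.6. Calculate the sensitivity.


Sensitivity = (y2 - y1) / (x2 - x1).
S = (324.6 - 88.4) / (122.6 - 31.7)
S = 236.2 / 90.9
S = 2.5985 mV/unit

2.5985 mV/unit


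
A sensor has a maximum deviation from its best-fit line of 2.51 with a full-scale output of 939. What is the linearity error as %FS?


Linearity error = (max deviation / full scale) * 100%.
Linearity = (2.51 / 939) * 100
Linearity = 0.267 %FS

0.267 %FS


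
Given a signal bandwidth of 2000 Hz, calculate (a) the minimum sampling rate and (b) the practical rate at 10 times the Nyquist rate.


By Nyquist theorem, fs_min = 2 * fmax.
fs_min = 2 * 2000 = 4000 Hz
Practical rate = 10 * fs_min = 10 * 4000 = 40000 Hz

fs_min = 4000 Hz, fs_practical = 40000 Hz


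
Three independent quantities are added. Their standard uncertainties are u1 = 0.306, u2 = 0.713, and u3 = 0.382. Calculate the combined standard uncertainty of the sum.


For a sum of independent quantities, uc = sqrt(u1^2 + u2^2 + u3^2).
uc = sqrt(0.306^2 + 0.713^2 + 0.382^2)
uc = sqrt(0.093636 + 0.508369 + 0.145924)
uc = 0.8648

0.8648


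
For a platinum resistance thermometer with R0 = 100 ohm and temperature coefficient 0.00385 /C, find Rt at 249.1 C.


The RTD equation: Rt = R0 * (1 + alpha * T).
Rt = 100 * (1 + 0.00385 * 249.1)
Rt = 100 * (1 + 0.959035)
Rt = 100 * 1.959035
Rt = 195.904 ohm

195.904 ohm


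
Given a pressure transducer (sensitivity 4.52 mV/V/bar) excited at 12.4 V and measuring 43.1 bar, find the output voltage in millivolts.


Output = sensitivity * Vex * P.
Vout = 4.52 * 12.4 * 43.1
Vout = 56.048 * 43.1
Vout = 2415.67 mV

2415.67 mV


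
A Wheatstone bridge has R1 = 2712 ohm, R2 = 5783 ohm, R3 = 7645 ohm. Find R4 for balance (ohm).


At balance: R1*R4 = R2*R3, so R4 = R2*R3/R1.
R4 = 5783 * 7645 / 2712
R4 = 44211035 / 2712
R4 = 16302.0 ohm

16302.0 ohm


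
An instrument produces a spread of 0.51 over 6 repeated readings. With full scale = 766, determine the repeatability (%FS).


Repeatability = (spread / full scale) * 100%.
R = (0.51 / 766) * 100
R = 0.067 %FS

0.067 %FS


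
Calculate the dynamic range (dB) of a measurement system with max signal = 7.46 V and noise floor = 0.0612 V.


Dynamic range = 20 * log10(Vmax / Vnoise).
DR = 20 * log10(7.46 / 0.0612)
DR = 20 * log10(121.9)
DR = 41.72 dB

41.72 dB


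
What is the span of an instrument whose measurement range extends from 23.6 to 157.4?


Span = upper range - lower range.
Span = 157.4 - (23.6)
Span = 133.8

133.8


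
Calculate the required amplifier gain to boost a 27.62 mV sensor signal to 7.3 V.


Gain = Vout / Vin (converting to same units).
G = 7.3 V / 27.62 mV
G = 7300.0 mV / 27.62 mV
G = 264.3

264.3


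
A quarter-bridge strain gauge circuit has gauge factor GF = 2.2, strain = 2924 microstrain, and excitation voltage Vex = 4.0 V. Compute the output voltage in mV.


Quarter bridge output: Vout = (GF * epsilon * Vex) / 4.
Vout = (2.2 * 2924e-6 * 4.0) / 4
Vout = 0.0257312 / 4 V
Vout = 0.0064328 V = 6.4328 mV

6.4328 mV


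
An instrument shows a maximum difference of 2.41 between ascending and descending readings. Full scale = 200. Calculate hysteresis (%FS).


Hysteresis = (max difference / full scale) * 100%.
H = (2.41 / 200) * 100
H = 1.205 %FS

1.205 %FS


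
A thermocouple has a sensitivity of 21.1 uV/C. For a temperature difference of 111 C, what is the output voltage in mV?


The thermocouple output V = sensitivity * dT.
V = 21.1 uV/C * 111 C
V = 2342.1 uV
V = 2.342 mV

2.342 mV


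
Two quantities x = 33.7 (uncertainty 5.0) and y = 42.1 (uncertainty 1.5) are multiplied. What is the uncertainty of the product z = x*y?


For a product z = x*y, the relative uncertainty is:
uz/z = sqrt((ux/x)^2 + (uy/y)^2)
Relative uncertainties: ux/x = 5.0/33.7 = 0.148368
uy/y = 1.5/42.1 = 0.035629
z = 33.7 * 42.1 = 1418.8
uz = 1418.8 * sqrt(0.148368^2 + 0.035629^2) = 216.485

216.485


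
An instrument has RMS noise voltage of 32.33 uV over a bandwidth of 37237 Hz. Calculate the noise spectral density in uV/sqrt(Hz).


Noise spectral density = Vrms / sqrt(BW).
NSD = 32.33 / sqrt(37237)
NSD = 32.33 / 192.9689
NSD = 0.1675 uV/sqrt(Hz)

0.1675 uV/sqrt(Hz)


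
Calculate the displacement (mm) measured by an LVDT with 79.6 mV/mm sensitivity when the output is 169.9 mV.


Displacement = Vout / sensitivity.
d = 169.9 / 79.6
d = 2.134 mm

2.134 mm


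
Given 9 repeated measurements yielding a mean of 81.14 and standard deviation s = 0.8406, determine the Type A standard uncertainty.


The standard uncertainty for Type A evaluation is u = s / sqrt(n).
u = 0.8406 / sqrt(9)
u = 0.8406 / 3.0
u = 0.2802

0.2802


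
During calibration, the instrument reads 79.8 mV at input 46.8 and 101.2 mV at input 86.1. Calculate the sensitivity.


Sensitivity = (y2 - y1) / (x2 - x1).
S = (101.2 - 79.8) / (86.1 - 46.8)
S = 21.4 / 39.3
S = 0.5445 mV/unit

0.5445 mV/unit


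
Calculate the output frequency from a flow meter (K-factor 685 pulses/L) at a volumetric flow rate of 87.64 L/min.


Frequency = K * Q / 60 (converting L/min to L/s).
f = 685 * 87.64 / 60
f = 60033.4 / 60
f = 1000.56 Hz

1000.56 Hz


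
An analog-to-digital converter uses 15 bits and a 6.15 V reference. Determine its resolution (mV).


The resolution (LSB) of an ADC is Vref / 2^n.
LSB = 6.15 / 2^15
LSB = 6.15 / 32768
LSB = 0.00018768 V = 0.18768311 mV

0.18768311 mV


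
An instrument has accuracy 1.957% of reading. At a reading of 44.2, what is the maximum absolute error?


Absolute error = (accuracy% / 100) * reading.
Error = (1.957 / 100) * 44.2
Error = 0.01957 * 44.2
Error = 0.865

0.865


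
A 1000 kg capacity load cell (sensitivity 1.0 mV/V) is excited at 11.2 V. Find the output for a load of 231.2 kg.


Vout = rated_output * Vex * (load / capacity).
Vout = 1.0 * 11.2 * (231.2 / 1000)
Vout = 1.0 * 11.2 * 0.2312
Vout = 2.589 mV

2.589 mV


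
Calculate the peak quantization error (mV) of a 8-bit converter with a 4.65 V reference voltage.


The maximum quantization error is +/- LSB/2.
LSB = Vref / 2^n = 4.65 / 256 = 0.01816406 V
Max error = LSB / 2 = 0.01816406 / 2 = 0.00908203 V
Max error = 9.082 mV

9.082 mV


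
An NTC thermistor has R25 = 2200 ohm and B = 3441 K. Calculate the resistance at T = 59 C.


NTC thermistor equation: Rt = R25 * exp(B * (1/T - 1/T25)).
T in Kelvin: 332.15 K, T25 = 298.15 K
1/T - 1/T25 = 1/332.15 - 1/298.15 = -0.00034333
B * (1/T - 1/T25) = 3441 * -0.00034333 = -1.1814
Rt = 2200 * exp(-1.1814) = 675.1 ohm

675.1 ohm


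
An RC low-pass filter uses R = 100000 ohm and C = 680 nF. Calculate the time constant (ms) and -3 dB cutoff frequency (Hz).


Time constant: tau = R * C.
tau = 100000 * 6.80e-07 = 0.068 s
tau = 68.0 ms
Cutoff frequency: fc = 1 / (2*pi*R*C).
fc = 1 / (2*pi*0.068) = 2.34 Hz

tau = 68.0 ms, fc = 2.34 Hz


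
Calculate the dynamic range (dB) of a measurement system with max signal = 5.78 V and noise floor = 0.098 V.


Dynamic range = 20 * log10(Vmax / Vnoise).
DR = 20 * log10(5.78 / 0.098)
DR = 20 * log10(58.98)
DR = 35.41 dB

35.41 dB


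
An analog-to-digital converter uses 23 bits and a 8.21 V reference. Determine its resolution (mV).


The resolution (LSB) of an ADC is Vref / 2^n.
LSB = 8.21 / 2^23
LSB = 8.21 / 8388608
LSB = 9.8e-07 V = 0.00097871 mV

0.00097871 mV


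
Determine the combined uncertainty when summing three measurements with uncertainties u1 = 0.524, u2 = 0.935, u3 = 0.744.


For a sum of independent quantities, uc = sqrt(u1^2 + u2^2 + u3^2).
uc = sqrt(0.524^2 + 0.935^2 + 0.744^2)
uc = sqrt(0.274576 + 0.874225 + 0.553536)
uc = 1.3047

1.3047


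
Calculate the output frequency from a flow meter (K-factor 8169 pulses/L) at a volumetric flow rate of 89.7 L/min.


Frequency = K * Q / 60 (converting L/min to L/s).
f = 8169 * 89.7 / 60
f = 732759.3 / 60
f = 12212.66 Hz

12212.66 Hz


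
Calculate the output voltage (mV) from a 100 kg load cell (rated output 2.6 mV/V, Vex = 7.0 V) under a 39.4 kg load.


Vout = rated_output * Vex * (load / capacity).
Vout = 2.6 * 7.0 * (39.4 / 100)
Vout = 2.6 * 7.0 * 0.394
Vout = 7.171 mV

7.171 mV


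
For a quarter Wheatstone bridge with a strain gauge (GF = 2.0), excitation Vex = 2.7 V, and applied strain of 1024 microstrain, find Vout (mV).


Quarter bridge output: Vout = (GF * epsilon * Vex) / 4.
Vout = (2.0 * 1024e-6 * 2.7) / 4
Vout = 0.0055296 / 4 V
Vout = 0.0013824 V = 1.3824 mV

1.3824 mV


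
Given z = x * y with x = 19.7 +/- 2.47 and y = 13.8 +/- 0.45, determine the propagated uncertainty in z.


For a product z = x*y, the relative uncertainty is:
uz/z = sqrt((ux/x)^2 + (uy/y)^2)
Relative uncertainties: ux/x = 2.47/19.7 = 0.125381
uy/y = 0.45/13.8 = 0.032609
z = 19.7 * 13.8 = 271.9
uz = 271.9 * sqrt(0.125381^2 + 0.032609^2) = 35.22

35.22


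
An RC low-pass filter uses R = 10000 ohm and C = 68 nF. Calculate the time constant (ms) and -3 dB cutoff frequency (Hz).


Time constant: tau = R * C.
tau = 10000 * 6.80e-08 = 0.00068 s
tau = 0.68 ms
Cutoff frequency: fc = 1 / (2*pi*R*C).
fc = 1 / (2*pi*0.00068) = 234.05 Hz

tau = 0.68 ms, fc = 234.05 Hz


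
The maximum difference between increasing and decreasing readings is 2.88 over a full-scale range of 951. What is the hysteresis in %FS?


Hysteresis = (max difference / full scale) * 100%.
H = (2.88 / 951) * 100
H = 0.303 %FS

0.303 %FS


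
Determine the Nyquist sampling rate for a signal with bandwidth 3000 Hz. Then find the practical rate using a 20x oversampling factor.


By Nyquist theorem, fs_min = 2 * fmax.
fs_min = 2 * 3000 = 6000 Hz
Practical rate = 20 * fs_min = 20 * 6000 = 120000 Hz

fs_min = 6000 Hz, fs_practical = 120000 Hz


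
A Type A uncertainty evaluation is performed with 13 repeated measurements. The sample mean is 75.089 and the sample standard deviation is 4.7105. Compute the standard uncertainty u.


The standard uncertainty for Type A evaluation is u = s / sqrt(n).
u = 4.7105 / sqrt(13)
u = 4.7105 / 3.6056
u = 1.3065

1.3065


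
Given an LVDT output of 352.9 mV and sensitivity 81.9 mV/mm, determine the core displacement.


Displacement = Vout / sensitivity.
d = 352.9 / 81.9
d = 4.309 mm

4.309 mm


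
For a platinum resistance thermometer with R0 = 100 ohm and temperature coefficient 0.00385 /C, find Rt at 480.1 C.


The RTD equation: Rt = R0 * (1 + alpha * T).
Rt = 100 * (1 + 0.00385 * 480.1)
Rt = 100 * (1 + 1.848385)
Rt = 100 * 2.848385
Rt = 284.839 ohm

284.839 ohm


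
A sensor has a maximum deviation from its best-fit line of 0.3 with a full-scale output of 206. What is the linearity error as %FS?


Linearity error = (max deviation / full scale) * 100%.
Linearity = (0.3 / 206) * 100
Linearity = 0.146 %FS

0.146 %FS


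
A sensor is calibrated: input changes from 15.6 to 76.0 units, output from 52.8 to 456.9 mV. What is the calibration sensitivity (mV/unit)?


Sensitivity = (y2 - y1) / (x2 - x1).
S = (456.9 - 52.8) / (76.0 - 15.6)
S = 404.1 / 60.4
S = 6.6904 mV/unit

6.6904 mV/unit


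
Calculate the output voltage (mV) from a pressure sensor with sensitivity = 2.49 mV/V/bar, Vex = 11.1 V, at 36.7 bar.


Output = sensitivity * Vex * P.
Vout = 2.49 * 11.1 * 36.7
Vout = 27.639 * 36.7
Vout = 1014.35 mV

1014.35 mV


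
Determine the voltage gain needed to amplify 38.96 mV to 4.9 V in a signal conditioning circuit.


Gain = Vout / Vin (converting to same units).
G = 4.9 V / 38.96 mV
G = 4900.0 mV / 38.96 mV
G = 125.77

125.77


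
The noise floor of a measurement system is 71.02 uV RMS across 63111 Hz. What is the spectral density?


Noise spectral density = Vrms / sqrt(BW).
NSD = 71.02 / sqrt(63111)
NSD = 71.02 / 251.219
NSD = 0.2827 uV/sqrt(Hz)

0.2827 uV/sqrt(Hz)


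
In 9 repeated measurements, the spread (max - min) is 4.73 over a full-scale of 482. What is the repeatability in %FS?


Repeatability = (spread / full scale) * 100%.
R = (4.73 / 482) * 100
R = 0.981 %FS

0.981 %FS


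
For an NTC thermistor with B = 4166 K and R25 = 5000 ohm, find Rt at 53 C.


NTC thermistor equation: Rt = R25 * exp(B * (1/T - 1/T25)).
T in Kelvin: 326.15 K, T25 = 298.15 K
1/T - 1/T25 = 1/326.15 - 1/298.15 = -0.00028794
B * (1/T - 1/T25) = 4166 * -0.00028794 = -1.1996
Rt = 5000 * exp(-1.1996) = 1506.6 ohm

1506.6 ohm


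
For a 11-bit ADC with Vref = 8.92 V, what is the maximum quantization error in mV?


The maximum quantization error is +/- LSB/2.
LSB = Vref / 2^n = 8.92 / 2048 = 0.00435547 V
Max error = LSB / 2 = 0.00435547 / 2 = 0.00217773 V
Max error = 2.1777 mV

2.1777 mV


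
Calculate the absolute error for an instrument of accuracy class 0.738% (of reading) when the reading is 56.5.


Absolute error = (accuracy% / 100) * reading.
Error = (0.738 / 100) * 56.5
Error = 0.00738 * 56.5
Error = 0.417

0.417


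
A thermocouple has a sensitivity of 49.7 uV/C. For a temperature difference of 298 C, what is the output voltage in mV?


The thermocouple output V = sensitivity * dT.
V = 49.7 uV/C * 298 C
V = 14810.6 uV
V = 14.811 mV

14.811 mV


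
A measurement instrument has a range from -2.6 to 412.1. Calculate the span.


Span = upper range - lower range.
Span = 412.1 - (-2.6)
Span = 414.7

414.7


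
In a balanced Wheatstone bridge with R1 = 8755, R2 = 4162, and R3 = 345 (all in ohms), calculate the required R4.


At balance: R1*R4 = R2*R3, so R4 = R2*R3/R1.
R4 = 4162 * 345 / 8755
R4 = 1435890 / 8755
R4 = 164.01 ohm

164.01 ohm


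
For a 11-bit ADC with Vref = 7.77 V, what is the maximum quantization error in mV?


The maximum quantization error is +/- LSB/2.
LSB = Vref / 2^n = 7.77 / 2048 = 0.00379395 V
Max error = LSB / 2 = 0.00379395 / 2 = 0.00189697 V
Max error = 1.897 mV

1.897 mV


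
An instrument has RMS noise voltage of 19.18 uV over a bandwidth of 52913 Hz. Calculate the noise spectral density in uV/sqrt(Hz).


Noise spectral density = Vrms / sqrt(BW).
NSD = 19.18 / sqrt(52913)
NSD = 19.18 / 230.0283
NSD = 0.0834 uV/sqrt(Hz)

0.0834 uV/sqrt(Hz)
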